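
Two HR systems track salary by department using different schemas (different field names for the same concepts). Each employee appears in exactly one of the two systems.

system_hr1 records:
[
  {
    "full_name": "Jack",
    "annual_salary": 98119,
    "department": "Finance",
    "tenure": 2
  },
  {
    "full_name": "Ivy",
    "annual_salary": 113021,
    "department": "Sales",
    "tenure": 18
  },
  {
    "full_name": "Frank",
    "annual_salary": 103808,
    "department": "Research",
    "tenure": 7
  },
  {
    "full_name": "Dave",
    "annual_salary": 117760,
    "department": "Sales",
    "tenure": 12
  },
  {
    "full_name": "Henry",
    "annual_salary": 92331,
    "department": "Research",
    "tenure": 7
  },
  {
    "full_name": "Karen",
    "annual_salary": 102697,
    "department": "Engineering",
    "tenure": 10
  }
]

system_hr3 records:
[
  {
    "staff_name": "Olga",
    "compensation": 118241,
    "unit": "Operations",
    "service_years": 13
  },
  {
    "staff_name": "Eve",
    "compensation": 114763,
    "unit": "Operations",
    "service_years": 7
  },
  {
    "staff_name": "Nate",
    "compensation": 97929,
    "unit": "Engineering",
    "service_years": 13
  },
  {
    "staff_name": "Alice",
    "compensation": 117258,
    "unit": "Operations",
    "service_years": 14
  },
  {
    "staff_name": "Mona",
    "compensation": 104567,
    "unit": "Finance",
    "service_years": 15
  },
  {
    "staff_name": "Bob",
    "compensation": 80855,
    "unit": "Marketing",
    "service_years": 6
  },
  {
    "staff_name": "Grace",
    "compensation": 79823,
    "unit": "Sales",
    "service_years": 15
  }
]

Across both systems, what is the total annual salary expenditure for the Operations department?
350262

Schema mappings:
- "department" (system_hr1) = "unit" (system_hr3) = department
- "annual_salary" (system_hr1) = "compensation" (system_hr3) = salary

Operations salaries from system_hr1: 0
Operations salaries from system_hr3: 350262

Total: 0 + 350262 = 350262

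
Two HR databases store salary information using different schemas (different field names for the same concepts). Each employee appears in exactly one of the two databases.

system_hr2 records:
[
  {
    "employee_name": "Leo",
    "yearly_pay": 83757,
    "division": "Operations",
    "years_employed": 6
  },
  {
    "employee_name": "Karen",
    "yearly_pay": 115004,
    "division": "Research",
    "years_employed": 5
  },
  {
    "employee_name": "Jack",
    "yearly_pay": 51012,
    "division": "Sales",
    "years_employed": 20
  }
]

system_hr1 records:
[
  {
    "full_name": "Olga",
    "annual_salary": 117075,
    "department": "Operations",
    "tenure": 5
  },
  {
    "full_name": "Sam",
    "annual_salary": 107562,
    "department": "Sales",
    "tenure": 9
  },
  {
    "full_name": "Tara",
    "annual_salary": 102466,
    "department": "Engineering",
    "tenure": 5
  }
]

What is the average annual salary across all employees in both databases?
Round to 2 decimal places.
96146.00

Schema mapping: "yearly_pay" (system_hr2) = "annual_salary" (system_hr1) = annual salary

All salaries: [83757, 115004, 51012, 117075, 107562, 102466]
Sum: 576876
Count: 6
Average: 576876 / 6 = 96146.00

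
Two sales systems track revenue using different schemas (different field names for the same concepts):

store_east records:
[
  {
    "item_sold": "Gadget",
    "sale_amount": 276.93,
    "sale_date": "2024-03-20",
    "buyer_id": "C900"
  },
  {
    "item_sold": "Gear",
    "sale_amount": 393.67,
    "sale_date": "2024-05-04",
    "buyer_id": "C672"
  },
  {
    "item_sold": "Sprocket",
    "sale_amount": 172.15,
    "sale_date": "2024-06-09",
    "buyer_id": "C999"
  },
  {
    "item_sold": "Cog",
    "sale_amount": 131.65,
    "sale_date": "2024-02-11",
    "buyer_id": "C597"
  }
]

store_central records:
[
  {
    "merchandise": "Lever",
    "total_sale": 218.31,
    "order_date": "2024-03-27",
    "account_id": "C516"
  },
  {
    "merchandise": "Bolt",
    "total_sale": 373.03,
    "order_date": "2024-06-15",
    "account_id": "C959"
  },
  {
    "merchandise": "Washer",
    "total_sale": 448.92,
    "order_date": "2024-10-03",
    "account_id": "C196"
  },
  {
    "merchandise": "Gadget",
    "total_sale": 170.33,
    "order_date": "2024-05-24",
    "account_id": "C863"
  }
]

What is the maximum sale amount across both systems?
448.92

Reconcile: "sale_amount" (store_east) = "total_sale" (store_central) = sale amount

Maximum in store_east: 393.67
Maximum in store_central: 448.92

Overall maximum: max(393.67, 448.92) = 448.92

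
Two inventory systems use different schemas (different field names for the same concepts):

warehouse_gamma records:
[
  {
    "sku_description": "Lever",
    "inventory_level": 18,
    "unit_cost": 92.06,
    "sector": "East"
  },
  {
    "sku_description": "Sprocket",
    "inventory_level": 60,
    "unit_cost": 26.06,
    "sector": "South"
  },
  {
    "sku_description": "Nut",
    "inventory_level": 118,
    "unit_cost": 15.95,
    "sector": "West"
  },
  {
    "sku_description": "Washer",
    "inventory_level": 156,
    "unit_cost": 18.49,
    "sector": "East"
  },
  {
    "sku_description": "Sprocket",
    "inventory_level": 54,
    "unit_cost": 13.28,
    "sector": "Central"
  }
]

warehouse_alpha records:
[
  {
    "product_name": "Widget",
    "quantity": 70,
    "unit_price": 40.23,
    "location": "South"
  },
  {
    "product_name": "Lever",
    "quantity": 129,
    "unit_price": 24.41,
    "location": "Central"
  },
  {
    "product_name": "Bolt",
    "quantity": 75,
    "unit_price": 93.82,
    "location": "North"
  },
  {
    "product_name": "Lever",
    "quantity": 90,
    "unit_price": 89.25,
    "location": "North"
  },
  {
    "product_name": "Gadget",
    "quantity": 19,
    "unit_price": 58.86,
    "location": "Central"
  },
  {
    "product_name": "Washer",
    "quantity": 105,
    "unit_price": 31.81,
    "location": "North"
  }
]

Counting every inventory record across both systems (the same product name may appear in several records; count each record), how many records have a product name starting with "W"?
3

Schema mapping: "sku_description" (warehouse_gamma) = "product_name" (warehouse_alpha) = product name

Records with product name starting with "W" in warehouse_gamma: 1
Records with product name starting with "W" in warehouse_alpha: 2

Total: 1 + 2 = 3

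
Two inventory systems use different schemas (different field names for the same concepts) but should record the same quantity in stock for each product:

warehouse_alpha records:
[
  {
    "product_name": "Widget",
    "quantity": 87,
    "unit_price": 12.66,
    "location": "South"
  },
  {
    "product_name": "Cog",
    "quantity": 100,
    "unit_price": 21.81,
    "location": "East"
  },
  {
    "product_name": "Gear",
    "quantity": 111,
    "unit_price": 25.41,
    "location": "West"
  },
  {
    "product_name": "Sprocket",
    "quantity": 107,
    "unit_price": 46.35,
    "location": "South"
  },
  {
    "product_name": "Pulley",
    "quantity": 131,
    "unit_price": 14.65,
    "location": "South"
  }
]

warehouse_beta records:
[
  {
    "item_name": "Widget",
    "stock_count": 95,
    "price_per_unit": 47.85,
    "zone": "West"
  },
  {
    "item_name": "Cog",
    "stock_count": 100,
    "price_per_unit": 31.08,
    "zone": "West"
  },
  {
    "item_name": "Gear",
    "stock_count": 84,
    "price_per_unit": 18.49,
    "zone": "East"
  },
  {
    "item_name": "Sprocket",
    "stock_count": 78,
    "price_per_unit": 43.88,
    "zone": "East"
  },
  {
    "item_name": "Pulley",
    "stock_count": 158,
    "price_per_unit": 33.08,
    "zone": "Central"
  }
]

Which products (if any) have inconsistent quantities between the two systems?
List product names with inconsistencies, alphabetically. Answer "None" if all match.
Gear, Pulley, Sprocket, Widget

Schema mappings:
- "product_name" (warehouse_alpha) = "item_name" (warehouse_beta) = product name
- "quantity" (warehouse_alpha) = "stock_count" (warehouse_beta) = quantity

Comparison:
  Widget: 87 vs 95 - MISMATCH
  Cog: 100 vs 100 - MATCH
  Gear: 111 vs 84 - MISMATCH
  Sprocket: 107 vs 78 - MISMATCH
  Pulley: 131 vs 158 - MISMATCH

Products with inconsistencies: Gear, Pulley, Sprocket, Widget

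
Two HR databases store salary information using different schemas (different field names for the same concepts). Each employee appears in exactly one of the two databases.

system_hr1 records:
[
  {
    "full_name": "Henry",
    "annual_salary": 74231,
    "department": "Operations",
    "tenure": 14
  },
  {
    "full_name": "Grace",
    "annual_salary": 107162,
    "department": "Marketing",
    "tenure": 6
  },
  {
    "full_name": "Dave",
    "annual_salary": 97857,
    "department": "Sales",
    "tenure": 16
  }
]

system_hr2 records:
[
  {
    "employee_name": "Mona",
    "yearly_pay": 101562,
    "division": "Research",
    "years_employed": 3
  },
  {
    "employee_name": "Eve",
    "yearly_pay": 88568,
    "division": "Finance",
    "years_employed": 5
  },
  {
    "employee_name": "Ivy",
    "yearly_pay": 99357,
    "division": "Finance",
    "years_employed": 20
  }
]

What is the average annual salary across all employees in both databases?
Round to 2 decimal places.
94789.50

Schema mapping: "annual_salary" (system_hr1) = "yearly_pay" (system_hr2) = annual salary

All salaries: [74231, 107162, 97857, 101562, 88568, 99357]
Sum: 568737
Count: 6
Average: 568737 / 6 = 94789.50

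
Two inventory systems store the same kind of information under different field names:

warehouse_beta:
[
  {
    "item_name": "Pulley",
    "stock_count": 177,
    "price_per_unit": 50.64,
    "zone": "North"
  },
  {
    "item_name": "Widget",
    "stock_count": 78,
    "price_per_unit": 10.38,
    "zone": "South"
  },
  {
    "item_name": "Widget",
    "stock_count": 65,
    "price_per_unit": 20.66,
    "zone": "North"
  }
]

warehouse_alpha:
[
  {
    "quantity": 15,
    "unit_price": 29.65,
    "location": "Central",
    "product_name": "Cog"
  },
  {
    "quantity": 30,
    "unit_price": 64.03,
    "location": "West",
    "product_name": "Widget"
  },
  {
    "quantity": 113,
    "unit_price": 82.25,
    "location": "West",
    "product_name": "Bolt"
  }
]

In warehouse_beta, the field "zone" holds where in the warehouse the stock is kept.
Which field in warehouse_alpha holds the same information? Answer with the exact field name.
location

In warehouse_beta, "zone" holds where in the warehouse the stock is kept.
The fields in warehouse_alpha are: "quantity", "unit_price", "location", "product_name".
"location" is the match: the name refers to the same concept and its values are area labels (e.g. 'Central', 'West').
The other fields ("quantity", "unit_price", "product_name") hold different kinds of data.

So "zone" in warehouse_beta corresponds to "location" in warehouse_alpha.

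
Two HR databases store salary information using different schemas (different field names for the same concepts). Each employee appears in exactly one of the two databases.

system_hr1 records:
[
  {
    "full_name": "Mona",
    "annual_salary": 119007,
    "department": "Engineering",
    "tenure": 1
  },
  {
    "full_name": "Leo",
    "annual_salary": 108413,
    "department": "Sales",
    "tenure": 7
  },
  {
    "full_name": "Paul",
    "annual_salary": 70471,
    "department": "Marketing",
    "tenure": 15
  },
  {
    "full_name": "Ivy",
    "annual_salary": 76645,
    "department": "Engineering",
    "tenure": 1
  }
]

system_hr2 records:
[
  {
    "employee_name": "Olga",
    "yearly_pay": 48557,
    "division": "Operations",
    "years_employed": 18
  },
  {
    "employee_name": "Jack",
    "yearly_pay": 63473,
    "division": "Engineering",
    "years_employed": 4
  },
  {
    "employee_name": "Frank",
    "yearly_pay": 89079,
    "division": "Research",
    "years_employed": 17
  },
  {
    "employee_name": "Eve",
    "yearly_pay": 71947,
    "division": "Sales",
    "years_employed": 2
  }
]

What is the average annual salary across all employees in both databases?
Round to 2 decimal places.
80949.00

Schema mapping: "annual_salary" (system_hr1) = "yearly_pay" (system_hr2) = annual salary

All salaries: [119007, 108413, 70471, 76645, 48557, 63473, 89079, 71947]
Sum: 647592
Count: 8
Average: 647592 / 8 = 80949.00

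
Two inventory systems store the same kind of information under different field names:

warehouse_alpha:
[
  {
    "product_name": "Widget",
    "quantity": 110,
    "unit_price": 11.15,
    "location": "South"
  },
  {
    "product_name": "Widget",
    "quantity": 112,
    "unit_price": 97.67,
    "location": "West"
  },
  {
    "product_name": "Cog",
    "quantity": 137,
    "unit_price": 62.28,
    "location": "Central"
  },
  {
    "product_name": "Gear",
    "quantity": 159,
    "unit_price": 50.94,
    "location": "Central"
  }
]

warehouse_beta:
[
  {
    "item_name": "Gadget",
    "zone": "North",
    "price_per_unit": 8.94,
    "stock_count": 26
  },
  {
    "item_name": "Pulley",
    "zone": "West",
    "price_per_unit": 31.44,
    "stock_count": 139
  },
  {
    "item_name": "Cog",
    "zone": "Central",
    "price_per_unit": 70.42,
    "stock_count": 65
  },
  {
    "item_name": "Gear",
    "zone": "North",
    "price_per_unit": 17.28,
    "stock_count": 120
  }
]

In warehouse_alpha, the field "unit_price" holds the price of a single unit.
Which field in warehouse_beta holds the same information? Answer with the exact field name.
price_per_unit

In warehouse_alpha, "unit_price" holds the price of a single unit.
The fields in warehouse_beta are: "item_name", "zone", "price_per_unit", "stock_count".
"price_per_unit" is the match: the name refers to the same concept and its values are decimal currency amounts (e.g. 8.94, 31.44).
The other fields ("item_name", "zone", "stock_count") hold different kinds of data.

So "unit_price" in warehouse_alpha corresponds to "price_per_unit" in warehouse_beta.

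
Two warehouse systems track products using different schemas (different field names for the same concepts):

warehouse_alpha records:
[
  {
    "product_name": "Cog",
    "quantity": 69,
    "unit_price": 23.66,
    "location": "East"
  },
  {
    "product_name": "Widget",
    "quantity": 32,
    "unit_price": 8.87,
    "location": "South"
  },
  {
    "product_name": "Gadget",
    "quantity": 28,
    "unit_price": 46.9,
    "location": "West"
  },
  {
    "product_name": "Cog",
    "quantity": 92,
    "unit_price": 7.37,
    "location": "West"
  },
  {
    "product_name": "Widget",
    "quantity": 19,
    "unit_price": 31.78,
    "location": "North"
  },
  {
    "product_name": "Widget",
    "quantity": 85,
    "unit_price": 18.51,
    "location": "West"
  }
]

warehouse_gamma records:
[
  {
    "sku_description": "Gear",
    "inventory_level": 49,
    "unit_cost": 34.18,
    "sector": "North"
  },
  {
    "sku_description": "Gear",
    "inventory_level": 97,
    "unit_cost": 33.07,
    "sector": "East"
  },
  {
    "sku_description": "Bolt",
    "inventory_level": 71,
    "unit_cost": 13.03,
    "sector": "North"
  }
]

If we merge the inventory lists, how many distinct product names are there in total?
5

Schema mapping: "product_name" (warehouse_alpha) = "sku_description" (warehouse_gamma) = product name

Products in warehouse_alpha: ['Cog', 'Gadget', 'Widget']
Products in warehouse_gamma: ['Bolt', 'Gear']

Union (unique products): ['Bolt', 'Cog', 'Gadget', 'Gear', 'Widget']
Count: 5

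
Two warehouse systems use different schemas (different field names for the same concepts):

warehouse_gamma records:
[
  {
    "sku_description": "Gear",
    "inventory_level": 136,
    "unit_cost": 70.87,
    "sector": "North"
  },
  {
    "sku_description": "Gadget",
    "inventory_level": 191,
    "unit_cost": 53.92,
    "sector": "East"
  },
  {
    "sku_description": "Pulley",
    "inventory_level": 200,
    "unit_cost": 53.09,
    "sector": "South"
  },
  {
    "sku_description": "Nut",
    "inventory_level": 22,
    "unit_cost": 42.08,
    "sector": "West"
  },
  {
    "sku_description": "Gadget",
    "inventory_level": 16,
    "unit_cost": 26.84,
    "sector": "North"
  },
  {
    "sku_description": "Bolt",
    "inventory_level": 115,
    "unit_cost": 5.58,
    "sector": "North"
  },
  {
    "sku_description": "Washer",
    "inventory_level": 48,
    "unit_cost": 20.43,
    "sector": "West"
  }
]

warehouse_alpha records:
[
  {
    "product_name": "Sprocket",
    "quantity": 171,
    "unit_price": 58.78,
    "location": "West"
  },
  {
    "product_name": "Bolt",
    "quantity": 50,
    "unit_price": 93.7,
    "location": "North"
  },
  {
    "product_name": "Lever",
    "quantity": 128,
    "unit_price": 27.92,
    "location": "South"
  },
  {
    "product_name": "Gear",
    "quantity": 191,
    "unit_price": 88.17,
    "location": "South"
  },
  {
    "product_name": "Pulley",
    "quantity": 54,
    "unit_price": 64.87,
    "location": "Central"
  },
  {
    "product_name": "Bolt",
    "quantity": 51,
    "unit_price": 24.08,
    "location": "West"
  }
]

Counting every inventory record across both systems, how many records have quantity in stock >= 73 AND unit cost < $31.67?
2

Schema mappings:
- "inventory_level" (warehouse_gamma) = "quantity" (warehouse_alpha) = quantity
- "unit_cost" (warehouse_gamma) = "unit_price" (warehouse_alpha) = unit cost

Records meeting both conditions in warehouse_gamma: 1
Records meeting both conditions in warehouse_alpha: 1

Total: 1 + 1 = 2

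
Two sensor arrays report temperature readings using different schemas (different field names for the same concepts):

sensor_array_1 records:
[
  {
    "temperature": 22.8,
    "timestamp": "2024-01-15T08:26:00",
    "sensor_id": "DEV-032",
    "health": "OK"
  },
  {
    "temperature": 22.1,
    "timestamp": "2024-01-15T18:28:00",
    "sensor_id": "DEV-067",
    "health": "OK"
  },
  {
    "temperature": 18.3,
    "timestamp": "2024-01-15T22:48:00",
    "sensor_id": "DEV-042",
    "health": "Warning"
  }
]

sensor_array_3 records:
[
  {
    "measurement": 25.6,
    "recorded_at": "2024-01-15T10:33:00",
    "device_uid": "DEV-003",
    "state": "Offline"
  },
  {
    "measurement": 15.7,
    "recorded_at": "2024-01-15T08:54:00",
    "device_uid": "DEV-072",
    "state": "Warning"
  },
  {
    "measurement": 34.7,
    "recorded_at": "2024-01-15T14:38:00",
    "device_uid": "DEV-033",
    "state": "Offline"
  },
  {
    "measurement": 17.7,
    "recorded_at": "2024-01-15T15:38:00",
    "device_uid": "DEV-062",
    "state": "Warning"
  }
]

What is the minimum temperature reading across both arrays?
15.7

Schema mapping: "temperature" (sensor_array_1) = "measurement" (sensor_array_3) = temperature reading

Minimum in sensor_array_1: 18.3
Minimum in sensor_array_3: 15.7

Overall minimum: min(18.3, 15.7) = 15.7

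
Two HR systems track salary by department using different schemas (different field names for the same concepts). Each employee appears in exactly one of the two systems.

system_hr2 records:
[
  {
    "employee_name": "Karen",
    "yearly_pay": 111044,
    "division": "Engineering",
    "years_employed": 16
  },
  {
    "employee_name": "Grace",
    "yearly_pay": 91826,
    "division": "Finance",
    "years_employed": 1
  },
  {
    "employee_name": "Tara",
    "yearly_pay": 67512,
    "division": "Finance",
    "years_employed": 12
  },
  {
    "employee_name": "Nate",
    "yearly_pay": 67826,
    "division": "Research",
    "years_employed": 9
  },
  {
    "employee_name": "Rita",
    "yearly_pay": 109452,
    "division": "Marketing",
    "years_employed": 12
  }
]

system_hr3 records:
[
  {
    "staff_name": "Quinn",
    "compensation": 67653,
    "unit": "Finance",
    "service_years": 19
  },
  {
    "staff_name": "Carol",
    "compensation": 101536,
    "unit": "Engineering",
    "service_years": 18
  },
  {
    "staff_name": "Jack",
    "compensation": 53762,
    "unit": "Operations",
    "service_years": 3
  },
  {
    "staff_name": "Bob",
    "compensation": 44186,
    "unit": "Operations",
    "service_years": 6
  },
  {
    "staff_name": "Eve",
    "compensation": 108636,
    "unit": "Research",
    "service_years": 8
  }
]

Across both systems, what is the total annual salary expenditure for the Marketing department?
109452

Schema mappings:
- "division" (system_hr2) = "unit" (system_hr3) = department
- "yearly_pay" (system_hr2) = "compensation" (system_hr3) = salary

Marketing salaries from system_hr2: 109452
Marketing salaries from system_hr3: 0

Total: 109452 + 0 = 109452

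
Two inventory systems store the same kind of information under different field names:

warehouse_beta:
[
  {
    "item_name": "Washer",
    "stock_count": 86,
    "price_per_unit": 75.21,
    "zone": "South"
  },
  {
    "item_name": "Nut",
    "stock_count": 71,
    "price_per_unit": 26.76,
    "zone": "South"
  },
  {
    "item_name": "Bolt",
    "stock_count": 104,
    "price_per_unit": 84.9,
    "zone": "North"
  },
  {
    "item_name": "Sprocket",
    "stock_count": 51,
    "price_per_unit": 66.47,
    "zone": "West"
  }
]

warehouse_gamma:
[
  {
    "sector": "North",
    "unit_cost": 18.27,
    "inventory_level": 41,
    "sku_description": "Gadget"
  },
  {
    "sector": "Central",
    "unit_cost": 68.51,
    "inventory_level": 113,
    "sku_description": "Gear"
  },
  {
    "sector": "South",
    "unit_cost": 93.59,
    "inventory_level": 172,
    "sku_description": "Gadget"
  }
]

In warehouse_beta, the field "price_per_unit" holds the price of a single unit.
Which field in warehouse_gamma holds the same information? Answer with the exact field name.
unit_cost

In warehouse_beta, "price_per_unit" holds the price of a single unit.
The fields in warehouse_gamma are: "sector", "unit_cost", "inventory_level", "sku_description".
"unit_cost" is the match: the name refers to the same concept and its values are decimal currency amounts (e.g. 18.27, 68.51).
The other fields ("sector", "inventory_level", "sku_description") hold different kinds of data.

So "price_per_unit" in warehouse_beta corresponds to "unit_cost" in warehouse_gamma.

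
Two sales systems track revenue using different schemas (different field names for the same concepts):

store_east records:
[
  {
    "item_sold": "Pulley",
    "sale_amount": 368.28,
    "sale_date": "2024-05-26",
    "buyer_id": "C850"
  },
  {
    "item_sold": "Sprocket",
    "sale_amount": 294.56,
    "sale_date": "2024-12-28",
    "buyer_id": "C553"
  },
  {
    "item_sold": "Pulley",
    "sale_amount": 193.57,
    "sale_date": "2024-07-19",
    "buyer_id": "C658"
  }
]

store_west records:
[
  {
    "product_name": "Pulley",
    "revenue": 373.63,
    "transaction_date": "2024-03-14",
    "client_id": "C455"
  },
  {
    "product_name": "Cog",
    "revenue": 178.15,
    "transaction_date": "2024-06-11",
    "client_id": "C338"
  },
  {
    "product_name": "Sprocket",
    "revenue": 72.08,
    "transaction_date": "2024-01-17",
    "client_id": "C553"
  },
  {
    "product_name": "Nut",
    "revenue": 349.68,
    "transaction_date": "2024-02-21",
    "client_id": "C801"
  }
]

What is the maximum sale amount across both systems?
373.63

Reconcile: "sale_amount" (store_east) = "revenue" (store_west) = sale amount

Maximum in store_east: 368.28
Maximum in store_west: 373.63

Overall maximum: max(368.28, 373.63) = 373.63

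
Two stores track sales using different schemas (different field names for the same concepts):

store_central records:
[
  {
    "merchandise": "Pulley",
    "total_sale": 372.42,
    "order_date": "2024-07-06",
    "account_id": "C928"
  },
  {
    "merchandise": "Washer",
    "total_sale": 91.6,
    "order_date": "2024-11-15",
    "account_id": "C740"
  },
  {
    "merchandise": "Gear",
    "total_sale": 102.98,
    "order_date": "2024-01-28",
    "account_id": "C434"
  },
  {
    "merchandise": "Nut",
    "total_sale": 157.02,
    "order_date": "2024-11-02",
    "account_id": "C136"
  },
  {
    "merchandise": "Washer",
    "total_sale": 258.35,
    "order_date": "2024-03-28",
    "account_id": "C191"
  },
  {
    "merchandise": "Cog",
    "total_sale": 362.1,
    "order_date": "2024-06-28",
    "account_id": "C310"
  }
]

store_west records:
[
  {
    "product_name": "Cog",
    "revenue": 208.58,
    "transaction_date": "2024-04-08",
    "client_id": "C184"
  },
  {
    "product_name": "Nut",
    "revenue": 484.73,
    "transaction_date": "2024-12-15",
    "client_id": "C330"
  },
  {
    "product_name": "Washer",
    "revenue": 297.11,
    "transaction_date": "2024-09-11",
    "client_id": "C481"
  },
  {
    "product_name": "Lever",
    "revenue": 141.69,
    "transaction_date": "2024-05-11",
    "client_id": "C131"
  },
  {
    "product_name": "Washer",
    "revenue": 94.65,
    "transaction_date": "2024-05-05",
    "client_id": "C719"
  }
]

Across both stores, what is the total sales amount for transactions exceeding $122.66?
2282.0

Schema mapping: "total_sale" (store_central) = "revenue" (store_west) = sale amount

Sum of sales > $122.66 in store_central: 1149.89
Sum of sales > $122.66 in store_west: 1132.11

Total: 1149.89 + 1132.11 = 2282.0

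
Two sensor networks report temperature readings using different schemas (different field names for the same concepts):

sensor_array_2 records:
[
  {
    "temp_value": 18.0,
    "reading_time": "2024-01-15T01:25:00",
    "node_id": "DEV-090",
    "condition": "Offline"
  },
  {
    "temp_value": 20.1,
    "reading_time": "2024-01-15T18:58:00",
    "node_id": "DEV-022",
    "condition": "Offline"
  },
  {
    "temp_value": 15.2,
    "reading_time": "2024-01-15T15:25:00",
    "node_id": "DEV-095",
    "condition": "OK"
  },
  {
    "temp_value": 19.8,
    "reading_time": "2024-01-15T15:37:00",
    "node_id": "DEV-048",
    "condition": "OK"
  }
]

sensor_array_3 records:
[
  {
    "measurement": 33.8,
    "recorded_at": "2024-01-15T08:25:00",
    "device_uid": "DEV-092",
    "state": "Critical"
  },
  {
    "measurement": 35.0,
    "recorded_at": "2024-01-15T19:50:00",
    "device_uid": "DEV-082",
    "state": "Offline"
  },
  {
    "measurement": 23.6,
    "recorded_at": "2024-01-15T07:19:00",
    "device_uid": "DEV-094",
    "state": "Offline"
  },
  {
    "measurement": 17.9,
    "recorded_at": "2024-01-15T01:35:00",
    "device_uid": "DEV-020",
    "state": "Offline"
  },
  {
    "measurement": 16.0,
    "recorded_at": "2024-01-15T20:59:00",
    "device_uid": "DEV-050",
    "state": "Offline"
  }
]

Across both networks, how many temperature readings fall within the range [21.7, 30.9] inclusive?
1

Schema mapping: "temp_value" (sensor_array_2) = "measurement" (sensor_array_3) = temperature

Readings in [21.7, 30.9] from sensor_array_2: 0
Readings in [21.7, 30.9] from sensor_array_3: 1

Total count: 0 + 1 = 1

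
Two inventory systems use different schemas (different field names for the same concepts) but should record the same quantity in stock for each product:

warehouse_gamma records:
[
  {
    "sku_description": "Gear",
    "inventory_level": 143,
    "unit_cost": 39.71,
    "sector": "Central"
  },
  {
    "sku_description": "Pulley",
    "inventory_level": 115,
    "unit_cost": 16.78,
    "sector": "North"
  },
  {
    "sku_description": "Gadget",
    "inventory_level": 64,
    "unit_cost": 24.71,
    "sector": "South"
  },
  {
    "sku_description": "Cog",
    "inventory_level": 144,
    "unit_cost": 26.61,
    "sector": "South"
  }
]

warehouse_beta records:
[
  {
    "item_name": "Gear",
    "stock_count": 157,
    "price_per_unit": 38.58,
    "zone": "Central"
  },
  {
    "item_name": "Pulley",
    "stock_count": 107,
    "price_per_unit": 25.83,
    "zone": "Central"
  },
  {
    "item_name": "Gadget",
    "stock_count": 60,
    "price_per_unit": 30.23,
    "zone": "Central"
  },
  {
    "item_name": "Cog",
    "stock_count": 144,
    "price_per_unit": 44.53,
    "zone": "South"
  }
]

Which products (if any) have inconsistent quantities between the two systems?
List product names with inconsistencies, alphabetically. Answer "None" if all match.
Gadget, Gear, Pulley

Schema mappings:
- "sku_description" (warehouse_gamma) = "item_name" (warehouse_beta) = product name
- "inventory_level" (warehouse_gamma) = "stock_count" (warehouse_beta) = quantity

Comparison:
  Gear: 143 vs 157 - MISMATCH
  Pulley: 115 vs 107 - MISMATCH
  Gadget: 64 vs 60 - MISMATCH
  Cog: 144 vs 144 - MATCH

Products with inconsistencies: Gadget, Gear, Pulley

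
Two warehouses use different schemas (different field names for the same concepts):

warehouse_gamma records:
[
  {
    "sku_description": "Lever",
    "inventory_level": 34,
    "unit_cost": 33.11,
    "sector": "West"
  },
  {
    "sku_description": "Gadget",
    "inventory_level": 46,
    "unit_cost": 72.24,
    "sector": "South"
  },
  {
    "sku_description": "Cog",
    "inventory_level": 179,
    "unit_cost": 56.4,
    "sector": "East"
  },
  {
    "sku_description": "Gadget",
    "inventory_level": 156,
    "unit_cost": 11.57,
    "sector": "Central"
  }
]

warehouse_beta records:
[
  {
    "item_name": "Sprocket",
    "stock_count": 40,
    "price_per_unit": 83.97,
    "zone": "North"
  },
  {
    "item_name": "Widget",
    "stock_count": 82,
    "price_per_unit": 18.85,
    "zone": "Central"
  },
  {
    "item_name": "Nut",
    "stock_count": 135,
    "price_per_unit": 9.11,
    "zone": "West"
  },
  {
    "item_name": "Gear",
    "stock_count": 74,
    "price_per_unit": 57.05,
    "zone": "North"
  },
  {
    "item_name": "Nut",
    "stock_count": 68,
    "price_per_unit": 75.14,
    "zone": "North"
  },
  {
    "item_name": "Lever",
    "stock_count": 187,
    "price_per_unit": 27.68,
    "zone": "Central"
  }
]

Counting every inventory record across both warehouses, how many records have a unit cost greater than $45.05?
5

Schema mapping: "unit_cost" (warehouse_gamma) = "price_per_unit" (warehouse_beta) = unit cost

Records > $45.05 in warehouse_gamma: 2
Records > $45.05 in warehouse_beta: 3

Total count: 2 + 3 = 5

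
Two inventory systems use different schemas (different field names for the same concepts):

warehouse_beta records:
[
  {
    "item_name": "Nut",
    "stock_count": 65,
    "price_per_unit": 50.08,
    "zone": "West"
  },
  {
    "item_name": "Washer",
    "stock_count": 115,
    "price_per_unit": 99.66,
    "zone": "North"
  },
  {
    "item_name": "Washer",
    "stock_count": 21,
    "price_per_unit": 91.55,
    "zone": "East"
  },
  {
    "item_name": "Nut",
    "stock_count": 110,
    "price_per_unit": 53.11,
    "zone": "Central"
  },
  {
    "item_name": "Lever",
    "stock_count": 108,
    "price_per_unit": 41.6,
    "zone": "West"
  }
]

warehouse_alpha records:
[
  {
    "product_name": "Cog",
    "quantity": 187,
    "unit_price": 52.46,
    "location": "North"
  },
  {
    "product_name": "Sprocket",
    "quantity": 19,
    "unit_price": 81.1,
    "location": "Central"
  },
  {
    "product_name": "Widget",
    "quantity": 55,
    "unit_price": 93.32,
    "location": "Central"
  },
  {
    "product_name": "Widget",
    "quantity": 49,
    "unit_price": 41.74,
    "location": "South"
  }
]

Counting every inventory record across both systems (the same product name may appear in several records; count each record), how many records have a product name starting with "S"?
1

Schema mapping: "item_name" (warehouse_beta) = "product_name" (warehouse_alpha) = product name

Records with product name starting with "S" in warehouse_beta: 0
Records with product name starting with "S" in warehouse_alpha: 1

Total: 0 + 1 = 1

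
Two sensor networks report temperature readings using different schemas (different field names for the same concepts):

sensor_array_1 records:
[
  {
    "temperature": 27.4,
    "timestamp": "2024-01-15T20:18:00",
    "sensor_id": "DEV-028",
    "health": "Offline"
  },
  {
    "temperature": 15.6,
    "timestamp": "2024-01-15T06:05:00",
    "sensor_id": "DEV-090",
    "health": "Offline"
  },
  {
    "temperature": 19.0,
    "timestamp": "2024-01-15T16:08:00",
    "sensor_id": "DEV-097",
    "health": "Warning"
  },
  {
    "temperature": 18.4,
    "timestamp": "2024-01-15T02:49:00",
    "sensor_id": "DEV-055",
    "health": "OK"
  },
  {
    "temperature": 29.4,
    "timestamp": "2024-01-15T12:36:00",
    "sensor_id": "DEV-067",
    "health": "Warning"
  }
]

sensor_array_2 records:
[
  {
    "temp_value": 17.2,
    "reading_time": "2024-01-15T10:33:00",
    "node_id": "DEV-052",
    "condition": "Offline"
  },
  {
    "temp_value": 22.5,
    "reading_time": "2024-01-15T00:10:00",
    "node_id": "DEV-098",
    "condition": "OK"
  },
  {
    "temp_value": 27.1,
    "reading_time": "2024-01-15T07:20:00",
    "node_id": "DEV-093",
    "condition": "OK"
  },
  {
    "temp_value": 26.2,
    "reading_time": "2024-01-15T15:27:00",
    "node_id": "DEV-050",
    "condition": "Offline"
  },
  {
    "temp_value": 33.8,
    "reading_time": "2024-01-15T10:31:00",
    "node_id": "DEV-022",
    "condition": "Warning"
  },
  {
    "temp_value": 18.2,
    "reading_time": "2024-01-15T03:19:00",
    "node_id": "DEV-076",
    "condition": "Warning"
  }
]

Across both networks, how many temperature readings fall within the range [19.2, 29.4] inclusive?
5

Schema mapping: "temperature" (sensor_array_1) = "temp_value" (sensor_array_2) = temperature

Readings in [19.2, 29.4] from sensor_array_1: 2
Readings in [19.2, 29.4] from sensor_array_2: 3

Total count: 2 + 3 = 5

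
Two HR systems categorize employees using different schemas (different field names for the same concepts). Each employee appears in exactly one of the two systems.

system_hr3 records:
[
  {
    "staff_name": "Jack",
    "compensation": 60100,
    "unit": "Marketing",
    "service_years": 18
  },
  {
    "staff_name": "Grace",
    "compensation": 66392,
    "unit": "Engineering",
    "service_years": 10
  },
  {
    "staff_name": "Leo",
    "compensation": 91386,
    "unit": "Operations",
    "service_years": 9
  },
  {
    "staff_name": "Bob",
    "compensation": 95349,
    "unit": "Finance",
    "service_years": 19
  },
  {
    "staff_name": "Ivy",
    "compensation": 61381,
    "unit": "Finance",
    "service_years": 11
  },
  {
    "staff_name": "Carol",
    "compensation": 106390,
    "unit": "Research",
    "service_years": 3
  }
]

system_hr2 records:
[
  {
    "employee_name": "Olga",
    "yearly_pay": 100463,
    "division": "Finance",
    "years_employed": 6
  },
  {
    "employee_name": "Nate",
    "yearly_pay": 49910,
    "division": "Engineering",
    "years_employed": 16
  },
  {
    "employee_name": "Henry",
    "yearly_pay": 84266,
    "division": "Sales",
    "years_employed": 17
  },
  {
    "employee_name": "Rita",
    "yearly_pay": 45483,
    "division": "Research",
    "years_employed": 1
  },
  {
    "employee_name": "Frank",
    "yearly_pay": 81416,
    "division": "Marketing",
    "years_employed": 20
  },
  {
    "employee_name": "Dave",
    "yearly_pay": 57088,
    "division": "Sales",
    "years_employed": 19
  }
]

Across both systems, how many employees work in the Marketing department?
2

Schema mapping: "unit" (system_hr3) = "division" (system_hr2) = department

Marketing employees in system_hr3: 1
Marketing employees in system_hr2: 1

Total in Marketing: 1 + 1 = 2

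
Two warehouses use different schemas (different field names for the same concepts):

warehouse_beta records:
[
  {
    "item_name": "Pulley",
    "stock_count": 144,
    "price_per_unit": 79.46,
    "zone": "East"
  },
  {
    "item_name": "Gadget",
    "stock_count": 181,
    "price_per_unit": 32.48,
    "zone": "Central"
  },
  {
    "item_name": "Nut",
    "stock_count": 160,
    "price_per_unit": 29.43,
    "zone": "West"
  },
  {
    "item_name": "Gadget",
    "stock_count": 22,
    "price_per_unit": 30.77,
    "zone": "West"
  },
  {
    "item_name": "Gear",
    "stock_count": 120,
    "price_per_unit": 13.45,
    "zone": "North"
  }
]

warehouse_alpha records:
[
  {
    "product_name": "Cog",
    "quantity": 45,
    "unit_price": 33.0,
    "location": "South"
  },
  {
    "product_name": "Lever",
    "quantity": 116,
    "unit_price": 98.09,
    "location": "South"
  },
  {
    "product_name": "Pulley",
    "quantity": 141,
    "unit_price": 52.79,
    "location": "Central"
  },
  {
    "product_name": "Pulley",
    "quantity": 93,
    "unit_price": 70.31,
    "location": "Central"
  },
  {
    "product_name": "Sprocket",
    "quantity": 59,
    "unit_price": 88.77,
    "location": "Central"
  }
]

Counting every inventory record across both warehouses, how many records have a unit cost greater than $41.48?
5

Schema mapping: "price_per_unit" (warehouse_beta) = "unit_price" (warehouse_alpha) = unit cost

Records > $41.48 in warehouse_beta: 1
Records > $41.48 in warehouse_alpha: 4

Total count: 1 + 4 = 5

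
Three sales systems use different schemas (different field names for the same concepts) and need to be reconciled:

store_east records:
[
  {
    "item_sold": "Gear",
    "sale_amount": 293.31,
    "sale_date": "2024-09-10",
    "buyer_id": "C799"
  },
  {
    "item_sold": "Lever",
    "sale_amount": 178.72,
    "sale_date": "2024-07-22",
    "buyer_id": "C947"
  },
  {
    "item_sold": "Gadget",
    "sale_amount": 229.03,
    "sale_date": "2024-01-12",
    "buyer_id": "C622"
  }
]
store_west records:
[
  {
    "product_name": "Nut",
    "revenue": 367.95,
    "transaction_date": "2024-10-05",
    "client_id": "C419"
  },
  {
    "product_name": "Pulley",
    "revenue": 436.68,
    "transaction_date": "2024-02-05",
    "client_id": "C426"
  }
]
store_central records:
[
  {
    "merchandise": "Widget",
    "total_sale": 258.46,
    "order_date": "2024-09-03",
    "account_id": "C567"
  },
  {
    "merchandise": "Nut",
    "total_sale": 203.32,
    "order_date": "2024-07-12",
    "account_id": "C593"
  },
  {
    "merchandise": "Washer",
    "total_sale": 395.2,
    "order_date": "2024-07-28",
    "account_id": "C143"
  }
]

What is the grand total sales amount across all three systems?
2362.67

Schema reconciliation - all amount fields map to sale amount:

store_east (sale_amount): 701.06
store_west (revenue): 804.63
store_central (total_sale): 856.98

Grand total: 2362.67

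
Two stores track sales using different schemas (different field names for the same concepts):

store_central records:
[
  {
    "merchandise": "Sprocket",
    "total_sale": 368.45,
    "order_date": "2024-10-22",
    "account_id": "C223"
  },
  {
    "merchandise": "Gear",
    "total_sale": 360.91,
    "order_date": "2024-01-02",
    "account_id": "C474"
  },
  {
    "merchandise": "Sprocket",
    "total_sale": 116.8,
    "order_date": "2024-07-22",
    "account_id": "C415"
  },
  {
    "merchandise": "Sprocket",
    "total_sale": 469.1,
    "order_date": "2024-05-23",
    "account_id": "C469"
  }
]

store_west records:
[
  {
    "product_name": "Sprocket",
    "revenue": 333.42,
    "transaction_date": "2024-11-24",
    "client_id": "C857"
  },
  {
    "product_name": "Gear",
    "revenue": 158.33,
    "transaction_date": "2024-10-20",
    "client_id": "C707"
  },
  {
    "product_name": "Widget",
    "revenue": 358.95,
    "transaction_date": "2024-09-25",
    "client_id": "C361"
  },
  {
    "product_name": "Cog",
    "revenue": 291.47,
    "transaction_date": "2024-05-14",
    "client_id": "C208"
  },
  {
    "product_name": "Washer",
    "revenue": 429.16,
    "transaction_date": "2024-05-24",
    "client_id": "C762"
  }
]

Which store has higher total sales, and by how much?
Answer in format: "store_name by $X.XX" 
store_west by $256.07

Schema mapping: "total_sale" (store_central) = "revenue" (store_west) = sale amount

Total for store_central: 1315.26
Total for store_west: 1571.33

Difference: |1315.26 - 1571.33| = 256.07
store_west has higher sales by $256.07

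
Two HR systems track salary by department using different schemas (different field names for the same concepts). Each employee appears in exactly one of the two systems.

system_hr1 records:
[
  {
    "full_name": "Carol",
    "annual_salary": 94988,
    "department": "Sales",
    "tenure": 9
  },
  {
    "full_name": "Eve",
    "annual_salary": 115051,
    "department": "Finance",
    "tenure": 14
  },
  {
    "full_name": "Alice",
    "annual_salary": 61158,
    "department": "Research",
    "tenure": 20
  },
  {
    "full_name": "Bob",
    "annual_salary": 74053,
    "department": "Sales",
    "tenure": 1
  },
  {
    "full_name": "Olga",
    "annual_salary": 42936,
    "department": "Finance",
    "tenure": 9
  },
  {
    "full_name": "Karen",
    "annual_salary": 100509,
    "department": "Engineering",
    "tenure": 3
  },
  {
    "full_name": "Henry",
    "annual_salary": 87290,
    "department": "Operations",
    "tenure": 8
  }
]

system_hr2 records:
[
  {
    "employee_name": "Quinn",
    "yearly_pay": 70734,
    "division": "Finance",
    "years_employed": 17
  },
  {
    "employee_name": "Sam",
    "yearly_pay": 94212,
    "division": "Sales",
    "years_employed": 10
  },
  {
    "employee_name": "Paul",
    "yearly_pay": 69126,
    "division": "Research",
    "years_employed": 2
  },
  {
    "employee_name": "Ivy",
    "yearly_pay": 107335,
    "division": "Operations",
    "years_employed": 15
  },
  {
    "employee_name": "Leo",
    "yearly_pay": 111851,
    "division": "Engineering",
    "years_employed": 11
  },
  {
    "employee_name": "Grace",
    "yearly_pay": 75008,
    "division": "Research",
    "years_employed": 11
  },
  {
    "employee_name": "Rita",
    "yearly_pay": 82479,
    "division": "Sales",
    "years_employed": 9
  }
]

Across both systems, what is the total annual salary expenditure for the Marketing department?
0

Schema mappings:
- "department" (system_hr1) = "division" (system_hr2) = department
- "annual_salary" (system_hr1) = "yearly_pay" (system_hr2) = salary

Marketing salaries from system_hr1: 0
Marketing salaries from system_hr2: 0

Total: 0 + 0 = 0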